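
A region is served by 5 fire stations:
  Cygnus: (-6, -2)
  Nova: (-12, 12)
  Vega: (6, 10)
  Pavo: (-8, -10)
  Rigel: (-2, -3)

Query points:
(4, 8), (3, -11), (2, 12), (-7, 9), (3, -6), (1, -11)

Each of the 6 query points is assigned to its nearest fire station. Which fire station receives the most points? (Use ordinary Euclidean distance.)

(4, 8) — d² to each: Cygnus:200, Nova:272, Vega:8, Pavo:468, Rigel:157 → nearest is Vega
(3, -11) — d² to each: Cygnus:162, Nova:754, Vega:450, Pavo:122, Rigel:89 → nearest is Rigel
(2, 12) — d² to each: Cygnus:260, Nova:196, Vega:20, Pavo:584, Rigel:241 → nearest is Vega
(-7, 9) — d² to each: Cygnus:122, Nova:34, Vega:170, Pavo:362, Rigel:169 → nearest is Nova
(3, -6) — d² to each: Cygnus:97, Nova:549, Vega:265, Pavo:137, Rigel:34 → nearest is Rigel
(1, -11) — d² to each: Cygnus:130, Nova:698, Vega:466, Pavo:82, Rigel:73 → nearest is Rigel
Tally — Nova:1, Vega:2, Rigel:3. Rigel captures the most (3).

Rigel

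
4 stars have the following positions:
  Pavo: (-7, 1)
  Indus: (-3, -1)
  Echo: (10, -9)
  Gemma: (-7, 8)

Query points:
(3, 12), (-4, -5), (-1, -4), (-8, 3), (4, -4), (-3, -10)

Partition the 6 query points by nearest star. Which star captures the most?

Indus

(3, 12) — d² to each: Pavo:221, Indus:205, Echo:490, Gemma:116 → nearest is Gemma
(-4, -5) — d² to each: Pavo:45, Indus:17, Echo:212, Gemma:178 → nearest is Indus
(-1, -4) — d² to each: Pavo:61, Indus:13, Echo:146, Gemma:180 → nearest is Indus
(-8, 3) — d² to each: Pavo:5, Indus:41, Echo:468, Gemma:26 → nearest is Pavo
(4, -4) — d² to each: Pavo:146, Indus:58, Echo:61, Gemma:265 → nearest is Indus
(-3, -10) — d² to each: Pavo:137, Indus:81, Echo:170, Gemma:340 → nearest is Indus
Tally — Pavo:1, Indus:4, Gemma:1. Indus captures the most (4).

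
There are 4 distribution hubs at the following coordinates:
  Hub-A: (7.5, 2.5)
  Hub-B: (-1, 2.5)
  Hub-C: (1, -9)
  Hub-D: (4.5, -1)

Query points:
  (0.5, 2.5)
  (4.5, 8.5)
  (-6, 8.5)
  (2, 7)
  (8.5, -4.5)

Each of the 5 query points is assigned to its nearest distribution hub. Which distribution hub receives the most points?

(0.5, 2.5) — d² to each: Hub-A:49, Hub-B:2.25, Hub-C:132.5, Hub-D:28.25 → nearest is Hub-B
(4.5, 8.5) — d² to each: Hub-A:45, Hub-B:66.25, Hub-C:318.5, Hub-D:90.25 → nearest is Hub-A
(-6, 8.5) — d² to each: Hub-A:218.25, Hub-B:61, Hub-C:355.25, Hub-D:200.5 → nearest is Hub-B
(2, 7) — d² to each: Hub-A:50.5, Hub-B:29.25, Hub-C:257, Hub-D:70.25 → nearest is Hub-B
(8.5, -4.5) — d² to each: Hub-A:50, Hub-B:139.25, Hub-C:76.5, Hub-D:28.25 → nearest is Hub-D
Tally — Hub-A:1, Hub-B:3, Hub-D:1. Hub-B captures the most (3).

Hub-B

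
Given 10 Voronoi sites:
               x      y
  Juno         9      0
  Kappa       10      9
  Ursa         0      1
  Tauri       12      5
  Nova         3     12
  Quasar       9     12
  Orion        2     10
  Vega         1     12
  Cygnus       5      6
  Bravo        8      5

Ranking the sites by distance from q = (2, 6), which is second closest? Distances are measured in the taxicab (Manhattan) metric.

Orion

d(q, Juno) = |2−9| + |6−0| = 7 + 6 = 13
d(q, Kappa) = |2−10| + |6−9| = 8 + 3 = 11
d(q, Ursa) = |2−0| + |6−1| = 2 + 5 = 7
d(q, Tauri) = |2−12| + |6−5| = 10 + 1 = 11
d(q, Nova) = |2−3| + |6−12| = 1 + 6 = 7
d(q, Quasar) = |2−9| + |6−12| = 7 + 6 = 13
d(q, Orion) = |2−2| + |6−10| = 0 + 4 = 4
d(q, Vega) = |2−1| + |6−12| = 1 + 6 = 7
d(q, Cygnus) = |2−5| + |6−6| = 3 + 0 = 3
d(q, Bravo) = |2−8| + |6−5| = 6 + 1 = 7
Sorted ascending: Cygnus, Orion, Ursa, … — the second-nearest is Orion.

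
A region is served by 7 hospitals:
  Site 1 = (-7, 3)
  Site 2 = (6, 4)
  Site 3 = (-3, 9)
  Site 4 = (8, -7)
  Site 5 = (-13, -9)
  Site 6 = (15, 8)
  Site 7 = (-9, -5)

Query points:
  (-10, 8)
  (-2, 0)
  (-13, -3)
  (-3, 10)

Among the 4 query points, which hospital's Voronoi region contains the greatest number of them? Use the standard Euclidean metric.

Site 1

(-10, 8) — d² to each: Site 1:34, Site 2:272, Site 3:50, Site 4:549, Site 5:298, Site 6:625, Site 7:170 → nearest is Site 1
(-2, 0) — d² to each: Site 1:34, Site 2:80, Site 3:82, Site 4:149, Site 5:202, Site 6:353, Site 7:74 → nearest is Site 1
(-13, -3) — d² to each: Site 1:72, Site 2:410, Site 3:244, Site 4:457, Site 5:36, Site 6:905, Site 7:20 → nearest is Site 7
(-3, 10) — d² to each: Site 1:65, Site 2:117, Site 3:1, Site 4:410, Site 5:461, Site 6:328, Site 7:261 → nearest is Site 3
Tally — Site 1:2, Site 3:1, Site 7:1. Site 1 captures the most (2).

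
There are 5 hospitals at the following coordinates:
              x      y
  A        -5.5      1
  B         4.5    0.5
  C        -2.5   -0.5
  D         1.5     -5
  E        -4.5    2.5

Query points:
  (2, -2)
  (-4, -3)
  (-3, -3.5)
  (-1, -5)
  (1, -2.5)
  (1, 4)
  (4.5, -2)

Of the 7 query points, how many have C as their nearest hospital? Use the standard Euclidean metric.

(2, -2) — d² to each: A:65.25, B:12.5, C:22.5, D:9.25, E:62.5 → nearest is D
(-4, -3) — d² to each: A:18.25, B:84.5, C:8.5, D:34.25, E:30.5 → nearest is C
(-3, -3.5) — d² to each: A:26.5, B:72.25, C:9.25, D:22.5, E:38.25 → nearest is C
(-1, -5) — d² to each: A:56.25, B:60.5, C:22.5, D:6.25, E:68.5 → nearest is D
(1, -2.5) — d² to each: A:54.5, B:21.25, C:16.25, D:6.5, E:55.25 → nearest is D
(1, 4) — d² to each: A:51.25, B:24.5, C:32.5, D:81.25, E:32.5 → nearest is B
(4.5, -2) — d² to each: A:109, B:6.25, C:51.25, D:18, E:101.25 → nearest is B
2 of the 7 points have C as nearest.

2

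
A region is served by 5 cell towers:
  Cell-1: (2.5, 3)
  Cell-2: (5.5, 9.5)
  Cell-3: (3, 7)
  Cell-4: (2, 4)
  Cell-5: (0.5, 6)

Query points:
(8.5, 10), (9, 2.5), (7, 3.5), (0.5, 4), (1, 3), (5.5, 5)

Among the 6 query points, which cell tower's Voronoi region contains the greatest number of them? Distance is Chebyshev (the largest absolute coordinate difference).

Cell-3

(8.5, 10) — d to each: Cell-1:7, Cell-2:3, Cell-3:5.5, Cell-4:6.5, Cell-5:8 → nearest is Cell-2
(9, 2.5) — d to each: Cell-1:6.5, Cell-2:7, Cell-3:6, Cell-4:7, Cell-5:8.5 → nearest is Cell-3
(7, 3.5) — d to each: Cell-1:4.5, Cell-2:6, Cell-3:4, Cell-4:5, Cell-5:6.5 → nearest is Cell-3
(0.5, 4) — d to each: Cell-1:2, Cell-2:5.5, Cell-3:3, Cell-4:1.5, Cell-5:2 → nearest is Cell-4
(1, 3) — d to each: Cell-1:1.5, Cell-2:6.5, Cell-3:4, Cell-4:1, Cell-5:3 → nearest is Cell-4
(5.5, 5) — d to each: Cell-1:3, Cell-2:4.5, Cell-3:2.5, Cell-4:3.5, Cell-5:5 → nearest is Cell-3
Tally — Cell-2:1, Cell-3:3, Cell-4:2. Cell-3 captures the most (3).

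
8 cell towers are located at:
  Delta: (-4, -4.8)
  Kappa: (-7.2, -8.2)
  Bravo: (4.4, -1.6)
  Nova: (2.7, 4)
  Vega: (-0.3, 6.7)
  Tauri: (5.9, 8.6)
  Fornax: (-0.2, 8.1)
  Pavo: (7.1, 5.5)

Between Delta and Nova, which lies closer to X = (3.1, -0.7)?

Nova

Compare squared distances:
d²(X, Delta) = (3.1−(-4))² + (-0.7−(-4.8))² = 50.41 + 16.81 = 67.22
d²(X, Nova) = (3.1−2.7)² + (-0.7−4)² = 0.16 + 22.09 = 22.25
67.22 > 22.25, so Nova is closer.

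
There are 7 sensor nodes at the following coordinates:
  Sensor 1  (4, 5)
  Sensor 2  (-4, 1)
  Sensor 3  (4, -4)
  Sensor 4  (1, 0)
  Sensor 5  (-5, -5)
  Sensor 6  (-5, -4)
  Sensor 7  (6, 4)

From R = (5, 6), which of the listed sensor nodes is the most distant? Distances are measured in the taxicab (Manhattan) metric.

Sensor 5

d(R, Sensor 1) = |5−4| + |6−5| = 1 + 1 = 2
d(R, Sensor 2) = |5−(-4)| + |6−1| = 9 + 5 = 14
d(R, Sensor 3) = |5−4| + |6−(-4)| = 1 + 10 = 11
d(R, Sensor 4) = |5−1| + |6−0| = 4 + 6 = 10
d(R, Sensor 5) = |5−(-5)| + |6−(-5)| = 10 + 11 = 21
d(R, Sensor 6) = |5−(-5)| + |6−(-4)| = 10 + 10 = 20
d(R, Sensor 7) = |5−6| + |6−4| = 1 + 2 = 3
The largest is to Sensor 5.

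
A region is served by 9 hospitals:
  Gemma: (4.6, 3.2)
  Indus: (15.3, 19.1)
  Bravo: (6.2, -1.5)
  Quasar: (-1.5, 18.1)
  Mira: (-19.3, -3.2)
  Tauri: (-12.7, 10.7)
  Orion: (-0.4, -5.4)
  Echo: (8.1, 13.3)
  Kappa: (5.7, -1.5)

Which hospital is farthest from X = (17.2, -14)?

Tauri

Squared Euclidean distances:
d²(X, Gemma) = 158.76 + 295.84 = 454.6
d²(X, Indus) = 3.61 + 1095.61 = 1099.22
d²(X, Bravo) = 121 + 156.25 = 277.25
d²(X, Quasar) = 349.69 + 1030.41 = 1380.1
d²(X, Mira) = 1332.25 + 116.64 = 1448.89
d²(X, Tauri) = 894.01 + 610.09 = 1504.1
d²(X, Orion) = 309.76 + 73.96 = 383.72
d²(X, Echo) = 82.81 + 745.29 = 828.1
d²(X, Kappa) = 132.25 + 156.25 = 288.5
The largest is to Tauri.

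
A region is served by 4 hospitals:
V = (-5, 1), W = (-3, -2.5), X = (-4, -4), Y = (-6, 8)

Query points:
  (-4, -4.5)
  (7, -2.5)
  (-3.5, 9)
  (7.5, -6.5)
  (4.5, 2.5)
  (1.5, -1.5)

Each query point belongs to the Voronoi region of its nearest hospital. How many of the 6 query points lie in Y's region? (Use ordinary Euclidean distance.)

1

(-4, -4.5) — d² to each: V:31.25, W:5, X:0.25, Y:160.25 → nearest is X
(7, -2.5) — d² to each: V:156.25, W:100, X:123.25, Y:279.25 → nearest is W
(-3.5, 9) — d² to each: V:66.25, W:132.5, X:169.25, Y:7.25 → nearest is Y
(7.5, -6.5) — d² to each: V:212.5, W:126.25, X:138.5, Y:392.5 → nearest is W
(4.5, 2.5) — d² to each: V:92.5, W:81.25, X:114.5, Y:140.5 → nearest is W
(1.5, -1.5) — d² to each: V:48.5, W:21.25, X:36.5, Y:146.5 → nearest is W
1 of the 6 points has Y as nearest.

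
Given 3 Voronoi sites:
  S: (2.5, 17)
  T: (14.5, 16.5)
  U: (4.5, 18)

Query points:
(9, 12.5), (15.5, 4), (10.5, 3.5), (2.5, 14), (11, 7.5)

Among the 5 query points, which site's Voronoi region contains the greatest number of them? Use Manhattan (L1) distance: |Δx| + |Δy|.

(9, 12.5) — d to each: S:11, T:9.5, U:10 → nearest is T
(15.5, 4) — d to each: S:26, T:13.5, U:25 → nearest is T
(10.5, 3.5) — d to each: S:21.5, T:17, U:20.5 → nearest is T
(2.5, 14) — d to each: S:3, T:14.5, U:6 → nearest is S
(11, 7.5) — d to each: S:18, T:12.5, U:17 → nearest is T
Tally — S:1, T:4. T captures the most (4).

T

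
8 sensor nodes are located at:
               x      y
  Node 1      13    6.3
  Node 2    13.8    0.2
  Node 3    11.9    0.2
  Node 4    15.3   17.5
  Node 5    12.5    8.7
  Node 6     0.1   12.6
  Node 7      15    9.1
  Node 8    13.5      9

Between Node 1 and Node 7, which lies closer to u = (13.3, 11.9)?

Node 7

Compare squared distances:
d²(u, Node 1) = (13.3−13)² + (11.9−6.3)² = 0.09 + 31.36 = 31.45
d²(u, Node 7) = (13.3−15)² + (11.9−9.1)² = 2.89 + 7.84 = 10.73
31.45 > 10.73, so Node 7 is closer.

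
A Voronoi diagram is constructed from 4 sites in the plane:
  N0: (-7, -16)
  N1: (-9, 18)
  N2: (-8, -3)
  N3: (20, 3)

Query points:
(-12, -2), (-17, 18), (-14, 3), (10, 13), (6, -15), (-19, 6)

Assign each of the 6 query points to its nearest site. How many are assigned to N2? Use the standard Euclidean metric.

(-12, -2) — d² to each: N0:221, N1:409, N2:17, N3:1049 → nearest is N2
(-17, 18) — d² to each: N0:1256, N1:64, N2:522, N3:1594 → nearest is N1
(-14, 3) — d² to each: N0:410, N1:250, N2:72, N3:1156 → nearest is N2
(10, 13) — d² to each: N0:1130, N1:386, N2:580, N3:200 → nearest is N3
(6, -15) — d² to each: N0:170, N1:1314, N2:340, N3:520 → nearest is N0
(-19, 6) — d² to each: N0:628, N1:244, N2:202, N3:1530 → nearest is N2
3 of the 6 points have N2 as nearest.

3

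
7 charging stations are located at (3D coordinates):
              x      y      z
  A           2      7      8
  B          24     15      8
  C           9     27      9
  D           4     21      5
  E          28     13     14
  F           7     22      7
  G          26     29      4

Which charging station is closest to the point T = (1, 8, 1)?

Compare squared distances (the ordering matches that of the actual distances):
|TA|² = 1 + 1 + 49 = 51
|TB|² = 529 + 49 + 49 = 627
|TC|² = 64 + 361 + 64 = 489
|TD|² = 9 + 169 + 16 = 194
|TE|² = 729 + 25 + 169 = 923
|TF|² = 36 + 196 + 36 = 268
|TG|² = 625 + 441 + 9 = 1075
The smallest is to A, so T lies in the Voronoi region of A.

A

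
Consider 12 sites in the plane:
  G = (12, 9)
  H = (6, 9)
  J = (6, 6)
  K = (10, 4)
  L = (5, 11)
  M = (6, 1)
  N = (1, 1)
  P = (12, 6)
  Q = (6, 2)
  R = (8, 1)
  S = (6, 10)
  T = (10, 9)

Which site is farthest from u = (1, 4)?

G

Squared Euclidean distances:
|uG|² = 121 + 25 = 146
|uH|² = 25 + 25 = 50
|uJ|² = 25 + 4 = 29
|uK|² = 81 + 0 = 81
|uL|² = 16 + 49 = 65
|uM|² = 25 + 9 = 34
|uN|² = 0 + 9 = 9
|uP|² = 121 + 4 = 125
|uQ|² = 25 + 4 = 29
|uR|² = 49 + 9 = 58
|uS|² = 25 + 36 = 61
|uT|² = 81 + 25 = 106
The largest is to G.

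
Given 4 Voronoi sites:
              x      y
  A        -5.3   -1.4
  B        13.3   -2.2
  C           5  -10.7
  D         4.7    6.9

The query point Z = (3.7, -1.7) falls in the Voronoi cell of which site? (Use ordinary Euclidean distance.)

Squared Euclidean distances:
|ZA|² = (3.7−(-5.3))² + (-1.7−(-1.4))² = 81 + 0.09 = 81.09
|ZB|² = (3.7−13.3)² + (-1.7−(-2.2))² = 92.16 + 0.25 = 92.41
|ZC|² = (3.7−5)² + (-1.7−(-10.7))² = 1.69 + 81 = 82.69
|ZD|² = (3.7−4.7)² + (-1.7−6.9)² = 1 + 73.96 = 74.96
D is nearest.

D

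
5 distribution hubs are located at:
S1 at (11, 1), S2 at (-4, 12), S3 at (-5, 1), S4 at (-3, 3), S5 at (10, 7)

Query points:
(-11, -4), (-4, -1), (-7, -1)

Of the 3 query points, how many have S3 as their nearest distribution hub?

3

(-11, -4) — d² to each: S1:509, S2:305, S3:61, S4:113, S5:562 → nearest is S3
(-4, -1) — d² to each: S1:229, S2:169, S3:5, S4:17, S5:260 → nearest is S3
(-7, -1) — d² to each: S1:328, S2:178, S3:8, S4:32, S5:353 → nearest is S3
3 of the 3 points have S3 as nearest.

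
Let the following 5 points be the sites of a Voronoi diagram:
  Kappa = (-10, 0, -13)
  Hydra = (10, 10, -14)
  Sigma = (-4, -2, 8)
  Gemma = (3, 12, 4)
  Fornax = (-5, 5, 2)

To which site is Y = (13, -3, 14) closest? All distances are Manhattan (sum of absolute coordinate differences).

d(Y, Kappa) = |13−(-10)| + |-3−0| + |14−(-13)| = 23 + 3 + 27 = 53
d(Y, Hydra) = |13−10| + |-3−10| + |14−(-14)| = 3 + 13 + 28 = 44
d(Y, Sigma) = |13−(-4)| + |-3−(-2)| + |14−8| = 17 + 1 + 6 = 24
d(Y, Gemma) = |13−3| + |-3−12| + |14−4| = 10 + 15 + 10 = 35
d(Y, Fornax) = |13−(-5)| + |-3−5| + |14−2| = 18 + 8 + 12 = 38
Minimum is at Sigma.

Sigma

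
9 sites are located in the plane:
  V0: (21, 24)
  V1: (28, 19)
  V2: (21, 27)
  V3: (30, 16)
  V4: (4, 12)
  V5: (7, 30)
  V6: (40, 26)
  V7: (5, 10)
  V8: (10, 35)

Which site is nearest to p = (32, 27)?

V6

Squared Euclidean distances:
|pV0|² = (32−21)² + (27−24)² = 121 + 9 = 130
|pV1|² = (32−28)² + (27−19)² = 16 + 64 = 80
|pV2|² = (32−21)² + (27−27)² = 121 + 0 = 121
|pV3|² = (32−30)² + (27−16)² = 4 + 121 = 125
|pV4|² = (32−4)² + (27−12)² = 784 + 225 = 1009
|pV5|² = (32−7)² + (27−30)² = 625 + 9 = 634
|pV6|² = (32−40)² + (27−26)² = 64 + 1 = 65
|pV7|² = (32−5)² + (27−10)² = 729 + 289 = 1018
|pV8|² = (32−10)² + (27−35)² = 484 + 64 = 548
The smallest is to V6, so p lies in the Voronoi region of V6.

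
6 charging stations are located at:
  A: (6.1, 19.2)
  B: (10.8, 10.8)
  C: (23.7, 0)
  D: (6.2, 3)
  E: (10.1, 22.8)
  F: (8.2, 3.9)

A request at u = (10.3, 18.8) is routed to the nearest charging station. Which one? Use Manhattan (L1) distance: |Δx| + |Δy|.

d(u,A) = |10.3−6.1| + |18.8−19.2| = 4.2 + 0.4 = 4.6
d(u,B) = |10.3−10.8| + |18.8−10.8| = 0.5 + 8 = 8.5
d(u,C) = |10.3−23.7| + |18.8−0| = 13.4 + 18.8 = 32.2
d(u,D) = |10.3−6.2| + |18.8−3| = 4.1 + 15.8 = 19.9
d(u,E) = |10.3−10.1| + |18.8−22.8| = 0.2 + 4 = 4.2
d(u,F) = |10.3−8.2| + |18.8−3.9| = 2.1 + 14.9 = 17
E is nearest.

E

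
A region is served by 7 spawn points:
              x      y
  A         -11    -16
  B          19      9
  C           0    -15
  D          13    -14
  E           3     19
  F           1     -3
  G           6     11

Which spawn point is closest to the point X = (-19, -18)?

Compare squared distances (the ordering matches that of the actual distances):
|XA|² = (-19−(-11))² + (-18−(-16))² = 64 + 4 = 68
|XB|² = (-19−19)² + (-18−9)² = 1444 + 729 = 2173
|XC|² = (-19−0)² + (-18−(-15))² = 361 + 9 = 370
|XD|² = (-19−13)² + (-18−(-14))² = 1024 + 16 = 1040
|XE|² = (-19−3)² + (-18−19)² = 484 + 1369 = 1853
|XF|² = (-19−1)² + (-18−(-3))² = 400 + 225 = 625
|XG|² = (-19−6)² + (-18−11)² = 625 + 841 = 1466
A is nearest.

A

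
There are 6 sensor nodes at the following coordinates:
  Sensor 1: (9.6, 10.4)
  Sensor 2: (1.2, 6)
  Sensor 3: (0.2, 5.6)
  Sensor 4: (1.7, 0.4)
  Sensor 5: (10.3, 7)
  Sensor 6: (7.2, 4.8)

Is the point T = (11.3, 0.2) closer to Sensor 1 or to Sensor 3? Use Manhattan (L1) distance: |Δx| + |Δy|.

d(T, Sensor 1) = |11.3−9.6| + |0.2−10.4| = 1.7 + 10.2 = 11.9
d(T, Sensor 3) = |11.3−0.2| + |0.2−5.6| = 11.1 + 5.4 = 16.5
11.9 < 16.5, so Sensor 1 is closer.

Sensor 1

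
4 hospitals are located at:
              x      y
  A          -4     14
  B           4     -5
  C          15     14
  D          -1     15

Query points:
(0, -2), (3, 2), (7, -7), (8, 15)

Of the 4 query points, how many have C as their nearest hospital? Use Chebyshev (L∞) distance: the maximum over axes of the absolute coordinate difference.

1

(0, -2) — d to each: A:16, B:4, C:16, D:17 → nearest is B
(3, 2) — d to each: A:12, B:7, C:12, D:13 → nearest is B
(7, -7) — d to each: A:21, B:3, C:21, D:22 → nearest is B
(8, 15) — d to each: A:12, B:20, C:7, D:9 → nearest is C
1 of the 4 points has C as nearest.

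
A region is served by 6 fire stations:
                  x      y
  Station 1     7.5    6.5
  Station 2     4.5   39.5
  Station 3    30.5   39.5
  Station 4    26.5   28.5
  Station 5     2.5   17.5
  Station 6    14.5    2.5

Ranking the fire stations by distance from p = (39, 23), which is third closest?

Since √ is increasing, it suffices to compare squared distances:
d²(p, Station 1) = (39−7.5)² + (23−6.5)² = 992.25 + 272.25 = 1264.5
d²(p, Station 2) = (39−4.5)² + (23−39.5)² = 1190.25 + 272.25 = 1462.5
d²(p, Station 3) = (39−30.5)² + (23−39.5)² = 72.25 + 272.25 = 344.5
d²(p, Station 4) = (39−26.5)² + (23−28.5)² = 156.25 + 30.25 = 186.5
d²(p, Station 5) = (39−2.5)² + (23−17.5)² = 1332.25 + 30.25 = 1362.5
d²(p, Station 6) = (39−14.5)² + (23−2.5)² = 600.25 + 420.25 = 1020.5
Sorted ascending: Station 4, Station 3, Station 6, Station 1, … — the third-nearest is Station 6.

Station 6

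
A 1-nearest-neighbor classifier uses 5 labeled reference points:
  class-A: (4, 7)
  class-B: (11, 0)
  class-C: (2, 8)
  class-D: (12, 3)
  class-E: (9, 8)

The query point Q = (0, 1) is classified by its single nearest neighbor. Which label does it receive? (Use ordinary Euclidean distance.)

class-A

Since √ is increasing, it suffices to compare squared distances:
d²(Q, class-A) = (0−4)² + (1−7)² = 16 + 36 = 52
d²(Q, class-B) = (0−11)² + (1−0)² = 121 + 1 = 122
d²(Q, class-C) = (0−2)² + (1−8)² = 4 + 49 = 53
d²(Q, class-D) = (0−12)² + (1−3)² = 144 + 4 = 148
d²(Q, class-E) = (0−9)² + (1−8)² = 81 + 49 = 130
Minimum is at class-A.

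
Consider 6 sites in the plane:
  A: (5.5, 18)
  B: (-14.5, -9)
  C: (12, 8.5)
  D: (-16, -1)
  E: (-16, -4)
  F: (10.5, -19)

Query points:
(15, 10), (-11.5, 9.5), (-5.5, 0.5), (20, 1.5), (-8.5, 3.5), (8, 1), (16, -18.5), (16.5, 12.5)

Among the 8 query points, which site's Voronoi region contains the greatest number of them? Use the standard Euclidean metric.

C

(15, 10) — d² to each: A:154.25, B:1231.25, C:11.25, D:1082, E:1157, F:861.25 → nearest is C
(-11.5, 9.5) — d² to each: A:361.25, B:351.25, C:553.25, D:130.5, E:202.5, F:1296.25 → nearest is D
(-5.5, 0.5) — d² to each: A:427.25, B:171.25, C:370.25, D:112.5, E:130.5, F:636.25 → nearest is D
(20, 1.5) — d² to each: A:482.5, B:1300.5, C:113, D:1302.25, E:1326.25, F:510.5 → nearest is C
(-8.5, 3.5) — d² to each: A:406.25, B:192.25, C:445.25, D:76.5, E:112.5, F:867.25 → nearest is D
(8, 1) — d² to each: A:295.25, B:606.25, C:72.25, D:580, E:601, F:406.25 → nearest is C
(16, -18.5) — d² to each: A:1442.5, B:1020.5, C:745, D:1330.25, E:1234.25, F:30.5 → nearest is F
(16.5, 12.5) — d² to each: A:151.25, B:1423.25, C:36.25, D:1238.5, E:1328.5, F:1028.25 → nearest is C
Tally — C:4, D:3, F:1. C captures the most (4).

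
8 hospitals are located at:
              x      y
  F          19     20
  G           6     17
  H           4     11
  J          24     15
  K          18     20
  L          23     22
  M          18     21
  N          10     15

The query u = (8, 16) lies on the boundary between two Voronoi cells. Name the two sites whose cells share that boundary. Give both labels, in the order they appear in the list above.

G and N

Squared distances from u to each site:
|uF|² = 121 + 16 = 137
|uG|² = 4 + 1 = 5
|uH|² = 16 + 25 = 41
|uJ|² = 256 + 1 = 257
|uK|² = 100 + 16 = 116
|uL|² = 225 + 36 = 261
|uM|² = 100 + 25 = 125
|uN|² = 4 + 1 = 5
u is equidistant from G and N (both at squared distance 5), and every other site is strictly farther — so u lies on the G–N Voronoi edge.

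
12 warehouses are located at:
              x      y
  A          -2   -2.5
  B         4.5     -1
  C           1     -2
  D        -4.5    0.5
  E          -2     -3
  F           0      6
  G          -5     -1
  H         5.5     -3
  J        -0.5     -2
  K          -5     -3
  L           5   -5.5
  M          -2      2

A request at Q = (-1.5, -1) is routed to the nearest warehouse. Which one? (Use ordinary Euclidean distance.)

Compare squared distances (the ordering matches that of the actual distances):
|QA|² = (-1.5−(-2))² + (-1−(-2.5))² = 0.25 + 2.25 = 2.5
|QB|² = (-1.5−4.5)² + (-1−(-1))² = 36 + 0 = 36
|QC|² = (-1.5−1)² + (-1−(-2))² = 6.25 + 1 = 7.25
|QD|² = (-1.5−(-4.5))² + (-1−0.5)² = 9 + 2.25 = 11.25
|QE|² = (-1.5−(-2))² + (-1−(-3))² = 0.25 + 4 = 4.25
|QF|² = (-1.5−0)² + (-1−6)² = 2.25 + 49 = 51.25
|QG|² = (-1.5−(-5))² + (-1−(-1))² = 12.25 + 0 = 12.25
|QH|² = (-1.5−5.5)² + (-1−(-3))² = 49 + 4 = 53
|QJ|² = (-1.5−(-0.5))² + (-1−(-2))² = 1 + 1 = 2
|QK|² = (-1.5−(-5))² + (-1−(-3))² = 12.25 + 4 = 16.25
|QL|² = (-1.5−5)² + (-1−(-5.5))² = 42.25 + 20.25 = 62.5
|QM|² = (-1.5−(-2))² + (-1−2)² = 0.25 + 9 = 9.25
J is nearest.

J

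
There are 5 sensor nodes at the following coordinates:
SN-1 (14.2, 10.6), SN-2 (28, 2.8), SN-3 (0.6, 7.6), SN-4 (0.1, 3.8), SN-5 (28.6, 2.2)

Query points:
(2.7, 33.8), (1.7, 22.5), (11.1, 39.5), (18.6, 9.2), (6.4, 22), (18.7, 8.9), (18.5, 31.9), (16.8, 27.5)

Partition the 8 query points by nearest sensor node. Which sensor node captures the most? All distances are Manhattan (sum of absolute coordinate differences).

(2.7, 33.8) — d to each: SN-1:34.7, SN-2:56.3, SN-3:28.3, SN-4:32.6, SN-5:57.5 → nearest is SN-3
(1.7, 22.5) — d to each: SN-1:24.4, SN-2:46, SN-3:16, SN-4:20.3, SN-5:47.2 → nearest is SN-3
(11.1, 39.5) — d to each: SN-1:32, SN-2:53.6, SN-3:42.4, SN-4:46.7, SN-5:54.8 → nearest is SN-1
(18.6, 9.2) — d to each: SN-1:5.8, SN-2:15.8, SN-3:19.6, SN-4:23.9, SN-5:17 → nearest is SN-1
(6.4, 22) — d to each: SN-1:19.2, SN-2:40.8, SN-3:20.2, SN-4:24.5, SN-5:42 → nearest is SN-1
(18.7, 8.9) — d to each: SN-1:6.2, SN-2:15.4, SN-3:19.4, SN-4:23.7, SN-5:16.6 → nearest is SN-1
(18.5, 31.9) — d to each: SN-1:25.6, SN-2:38.6, SN-3:42.2, SN-4:46.5, SN-5:39.8 → nearest is SN-1
(16.8, 27.5) — d to each: SN-1:19.5, SN-2:35.9, SN-3:36.1, SN-4:40.4, SN-5:37.1 → nearest is SN-1
Tally — SN-1:6, SN-3:2. SN-1 captures the most (6).

SN-1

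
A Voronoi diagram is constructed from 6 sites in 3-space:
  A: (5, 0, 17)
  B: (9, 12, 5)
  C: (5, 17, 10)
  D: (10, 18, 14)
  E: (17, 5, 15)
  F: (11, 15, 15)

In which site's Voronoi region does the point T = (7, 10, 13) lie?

F

Squared Euclidean distances:
|TA|² = (7−5)² + (10−0)² + (13−17)² = 4 + 100 + 16 = 120
|TB|² = (7−9)² + (10−12)² + (13−5)² = 4 + 4 + 64 = 72
|TC|² = (7−5)² + (10−17)² + (13−10)² = 4 + 49 + 9 = 62
|TD|² = (7−10)² + (10−18)² + (13−14)² = 9 + 64 + 1 = 74
|TE|² = (7−17)² + (10−5)² + (13−15)² = 100 + 25 + 4 = 129
|TF|² = (7−11)² + (10−15)² + (13−15)² = 16 + 25 + 4 = 45
F is nearest.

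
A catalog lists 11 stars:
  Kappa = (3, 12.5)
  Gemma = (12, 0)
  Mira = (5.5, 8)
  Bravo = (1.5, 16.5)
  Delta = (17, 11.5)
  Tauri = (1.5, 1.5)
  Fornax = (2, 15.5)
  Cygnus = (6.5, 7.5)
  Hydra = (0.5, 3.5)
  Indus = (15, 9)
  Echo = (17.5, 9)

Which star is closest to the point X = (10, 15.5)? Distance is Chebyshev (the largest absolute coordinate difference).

d(X, Kappa) = max(7, 3) = 7
d(X, Gemma) = max(2, 15.5) = 15.5
d(X, Mira) = max(4.5, 7.5) = 7.5
d(X, Bravo) = max(8.5, 1) = 8.5
d(X, Delta) = max(7, 4) = 7
d(X, Tauri) = max(8.5, 14) = 14
d(X, Fornax) = max(8, 0) = 8
d(X, Cygnus) = max(3.5, 8) = 8
d(X, Hydra) = max(9.5, 12) = 12
d(X, Indus) = max(5, 6.5) = 6.5
d(X, Echo) = max(7.5, 6.5) = 7.5
The smallest is to Indus, so X lies in the Voronoi region of Indus.

Indus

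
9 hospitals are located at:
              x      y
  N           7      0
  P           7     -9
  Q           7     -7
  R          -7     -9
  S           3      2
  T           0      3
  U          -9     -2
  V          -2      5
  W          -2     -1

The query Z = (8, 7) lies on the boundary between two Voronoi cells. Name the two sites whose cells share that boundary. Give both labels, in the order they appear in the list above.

N and S

Squared distances from Z to each site:
|ZN|² = 1 + 49 = 50
|ZP|² = 1 + 256 = 257
|ZQ|² = 1 + 196 = 197
|ZR|² = 225 + 256 = 481
|ZS|² = 25 + 25 = 50
|ZT|² = 64 + 16 = 80
|ZU|² = 289 + 81 = 370
|ZV|² = 100 + 4 = 104
|ZW|² = 100 + 64 = 164
Z is equidistant from N and S (both at squared distance 50), and every other site is strictly farther — so Z lies on the N–S Voronoi edge.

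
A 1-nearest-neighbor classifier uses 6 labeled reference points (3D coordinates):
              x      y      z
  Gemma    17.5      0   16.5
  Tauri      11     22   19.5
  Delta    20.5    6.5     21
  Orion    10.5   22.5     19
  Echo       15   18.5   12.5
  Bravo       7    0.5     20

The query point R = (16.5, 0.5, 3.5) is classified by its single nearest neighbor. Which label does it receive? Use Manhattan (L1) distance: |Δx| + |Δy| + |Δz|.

Gemma

d(R, Gemma) = |16.5−17.5| + |0.5−0| + |3.5−16.5| = 1 + 0.5 + 13 = 14.5
d(R, Tauri) = |16.5−11| + |0.5−22| + |3.5−19.5| = 5.5 + 21.5 + 16 = 43
d(R, Delta) = |16.5−20.5| + |0.5−6.5| + |3.5−21| = 4 + 6 + 17.5 = 27.5
d(R, Orion) = |16.5−10.5| + |0.5−22.5| + |3.5−19| = 6 + 22 + 15.5 = 43.5
d(R, Echo) = |16.5−15| + |0.5−18.5| + |3.5−12.5| = 1.5 + 18 + 9 = 28.5
d(R, Bravo) = |16.5−7| + |0.5−0.5| + |3.5−20| = 9.5 + 0 + 16.5 = 26
Minimum is at Gemma.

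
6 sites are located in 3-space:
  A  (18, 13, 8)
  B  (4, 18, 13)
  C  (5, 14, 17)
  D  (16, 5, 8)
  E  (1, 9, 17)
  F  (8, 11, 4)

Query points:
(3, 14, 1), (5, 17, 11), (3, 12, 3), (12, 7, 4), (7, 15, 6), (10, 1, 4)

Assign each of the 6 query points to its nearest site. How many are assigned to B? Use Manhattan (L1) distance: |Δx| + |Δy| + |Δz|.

1

(3, 14, 1) — d to each: A:23, B:17, C:18, D:29, E:23, F:11 → nearest is F
(5, 17, 11) — d to each: A:20, B:4, C:9, D:26, E:18, F:16 → nearest is B
(3, 12, 3) — d to each: A:21, B:17, C:18, D:25, E:19, F:7 → nearest is F
(12, 7, 4) — d to each: A:16, B:28, C:27, D:10, E:26, F:8 → nearest is F
(7, 15, 6) — d to each: A:15, B:13, C:14, D:21, E:23, F:7 → nearest is F
(10, 1, 4) — d to each: A:24, B:32, C:31, D:14, E:30, F:12 → nearest is F
1 of the 6 points has B as nearest.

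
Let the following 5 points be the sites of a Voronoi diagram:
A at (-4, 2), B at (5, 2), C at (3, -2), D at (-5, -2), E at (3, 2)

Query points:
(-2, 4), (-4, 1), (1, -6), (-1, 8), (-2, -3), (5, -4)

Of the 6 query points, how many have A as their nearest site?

(-2, 4) — d² to each: A:8, B:53, C:61, D:45, E:29 → nearest is A
(-4, 1) — d² to each: A:1, B:82, C:58, D:10, E:50 → nearest is A
(1, -6) — d² to each: A:89, B:80, C:20, D:52, E:68 → nearest is C
(-1, 8) — d² to each: A:45, B:72, C:116, D:116, E:52 → nearest is A
(-2, -3) — d² to each: A:29, B:74, C:26, D:10, E:50 → nearest is D
(5, -4) — d² to each: A:117, B:36, C:8, D:104, E:40 → nearest is C
3 of the 6 points have A as nearest.

3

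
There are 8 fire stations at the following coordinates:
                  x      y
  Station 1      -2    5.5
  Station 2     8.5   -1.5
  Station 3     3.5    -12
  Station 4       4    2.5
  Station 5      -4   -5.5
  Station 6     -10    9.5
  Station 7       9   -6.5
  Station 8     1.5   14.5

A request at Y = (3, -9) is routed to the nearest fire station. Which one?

Squared Euclidean distances:
d²(Y, Station 1) = 25 + 210.25 = 235.25
d²(Y, Station 2) = 30.25 + 56.25 = 86.5
d²(Y, Station 3) = 0.25 + 9 = 9.25
d²(Y, Station 4) = 1 + 132.25 = 133.25
d²(Y, Station 5) = 49 + 12.25 = 61.25
d²(Y, Station 6) = 169 + 342.25 = 511.25
d²(Y, Station 7) = 36 + 6.25 = 42.25
d²(Y, Station 8) = 2.25 + 552.25 = 554.5
Minimum is at Station 3.

Station 3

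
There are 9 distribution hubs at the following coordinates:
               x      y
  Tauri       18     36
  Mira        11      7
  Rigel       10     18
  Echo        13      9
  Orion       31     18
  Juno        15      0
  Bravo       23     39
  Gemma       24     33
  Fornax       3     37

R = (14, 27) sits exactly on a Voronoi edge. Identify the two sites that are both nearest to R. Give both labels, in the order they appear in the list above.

Squared distances from R to each site:
d²(R, Tauri) = (14−18)² + (27−36)² = 16 + 81 = 97
d²(R, Mira) = (14−11)² + (27−7)² = 9 + 400 = 409
d²(R, Rigel) = (14−10)² + (27−18)² = 16 + 81 = 97
d²(R, Echo) = (14−13)² + (27−9)² = 1 + 324 = 325
d²(R, Orion) = (14−31)² + (27−18)² = 289 + 81 = 370
d²(R, Juno) = (14−15)² + (27−0)² = 1 + 729 = 730
d²(R, Bravo) = (14−23)² + (27−39)² = 81 + 144 = 225
d²(R, Gemma) = (14−24)² + (27−33)² = 100 + 36 = 136
d²(R, Fornax) = (14−3)² + (27−37)² = 121 + 100 = 221
R is equidistant from Tauri and Rigel (both at squared distance 97), and every other site is strictly farther — so R lies on the Tauri–Rigel Voronoi edge.

Tauri and Rigel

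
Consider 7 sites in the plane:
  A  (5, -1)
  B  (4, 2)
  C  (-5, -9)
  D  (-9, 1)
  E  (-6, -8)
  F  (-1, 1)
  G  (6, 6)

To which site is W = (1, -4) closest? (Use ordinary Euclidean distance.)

A

Compare squared distances (the ordering matches that of the actual distances):
|WA|² = (1−5)² + (-4−(-1))² = 16 + 9 = 25
|WB|² = (1−4)² + (-4−2)² = 9 + 36 = 45
|WC|² = (1−(-5))² + (-4−(-9))² = 36 + 25 = 61
|WD|² = (1−(-9))² + (-4−1)² = 100 + 25 = 125
|WE|² = (1−(-6))² + (-4−(-8))² = 49 + 16 = 65
|WF|² = (1−(-1))² + (-4−1)² = 4 + 25 = 29
|WG|² = (1−6)² + (-4−6)² = 25 + 100 = 125
The smallest is to A, so W lies in the Voronoi region of A.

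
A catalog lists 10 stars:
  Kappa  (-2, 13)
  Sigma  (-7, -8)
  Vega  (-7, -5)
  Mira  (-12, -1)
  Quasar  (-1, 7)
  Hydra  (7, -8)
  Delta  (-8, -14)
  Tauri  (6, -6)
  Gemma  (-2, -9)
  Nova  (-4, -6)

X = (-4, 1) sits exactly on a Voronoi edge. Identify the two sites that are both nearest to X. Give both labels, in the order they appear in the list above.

Vega and Quasar

Squared distances from X to each site:
d²(X, Kappa) = 4 + 144 = 148
d²(X, Sigma) = 9 + 81 = 90
d²(X, Vega) = 9 + 36 = 45
d²(X, Mira) = 64 + 4 = 68
d²(X, Quasar) = 9 + 36 = 45
d²(X, Hydra) = 121 + 81 = 202
d²(X, Delta) = 16 + 225 = 241
d²(X, Tauri) = 100 + 49 = 149
d²(X, Gemma) = 4 + 100 = 104
d²(X, Nova) = 0 + 49 = 49
X is equidistant from Vega and Quasar (both at squared distance 45), and every other site is strictly farther — so X lies on the Vega–Quasar Voronoi edge.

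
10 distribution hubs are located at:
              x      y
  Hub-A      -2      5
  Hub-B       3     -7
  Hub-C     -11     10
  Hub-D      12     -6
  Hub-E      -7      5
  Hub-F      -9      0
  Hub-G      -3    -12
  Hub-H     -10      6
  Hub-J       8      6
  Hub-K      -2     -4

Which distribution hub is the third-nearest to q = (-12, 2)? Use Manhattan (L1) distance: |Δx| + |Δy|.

Hub-E

d(q, Hub-A) = 10 + 3 = 13
d(q, Hub-B) = 15 + 9 = 24
d(q, Hub-C) = 1 + 8 = 9
d(q, Hub-D) = 24 + 8 = 32
d(q, Hub-E) = 5 + 3 = 8
d(q, Hub-F) = 3 + 2 = 5
d(q, Hub-G) = 9 + 14 = 23
d(q, Hub-H) = 2 + 4 = 6
d(q, Hub-J) = 20 + 4 = 24
d(q, Hub-K) = 10 + 6 = 16
Sorted ascending: Hub-F, Hub-H, Hub-E, Hub-C, … — the third-nearest is Hub-E.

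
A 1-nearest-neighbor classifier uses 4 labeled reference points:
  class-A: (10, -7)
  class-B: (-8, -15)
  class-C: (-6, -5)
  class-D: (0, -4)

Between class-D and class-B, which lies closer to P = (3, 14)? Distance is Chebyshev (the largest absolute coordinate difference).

class-D

d(P, class-D) = max(3, 18) = 18
d(P, class-B) = max(11, 29) = 29
18 < 29, so class-D is closer.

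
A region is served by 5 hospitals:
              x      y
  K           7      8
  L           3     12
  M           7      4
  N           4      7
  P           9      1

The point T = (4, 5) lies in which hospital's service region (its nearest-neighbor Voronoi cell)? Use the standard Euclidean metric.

Squared Euclidean distances:
|TK|² = (4−7)² + (5−8)² = 9 + 9 = 18
|TL|² = (4−3)² + (5−12)² = 1 + 49 = 50
|TM|² = (4−7)² + (5−4)² = 9 + 1 = 10
|TN|² = (4−4)² + (5−7)² = 0 + 4 = 4
|TP|² = (4−9)² + (5−1)² = 25 + 16 = 41
N is nearest.

N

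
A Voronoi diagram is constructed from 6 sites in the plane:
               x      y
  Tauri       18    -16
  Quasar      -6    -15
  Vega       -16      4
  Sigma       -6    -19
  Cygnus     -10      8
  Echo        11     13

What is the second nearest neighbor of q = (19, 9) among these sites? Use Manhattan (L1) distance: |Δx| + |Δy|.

d(q, Tauri) = 1 + 25 = 26
d(q, Quasar) = 25 + 24 = 49
d(q, Vega) = 35 + 5 = 40
d(q, Sigma) = 25 + 28 = 53
d(q, Cygnus) = 29 + 1 = 30
d(q, Echo) = 8 + 4 = 12
Sorted ascending: Echo, Tauri, Cygnus, … — the second-nearest is Tauri.

Tauri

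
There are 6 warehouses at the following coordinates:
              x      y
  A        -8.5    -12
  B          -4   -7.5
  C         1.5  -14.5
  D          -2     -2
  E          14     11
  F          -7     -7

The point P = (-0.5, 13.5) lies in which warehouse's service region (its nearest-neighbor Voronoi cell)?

Compare squared distances (the ordering matches that of the actual distances):
|PA|² = (-0.5−(-8.5))² + (13.5−(-12))² = 64 + 650.25 = 714.25
|PB|² = (-0.5−(-4))² + (13.5−(-7.5))² = 12.25 + 441 = 453.25
|PC|² = (-0.5−1.5)² + (13.5−(-14.5))² = 4 + 784 = 788
|PD|² = (-0.5−(-2))² + (13.5−(-2))² = 2.25 + 240.25 = 242.5
|PE|² = (-0.5−14)² + (13.5−11)² = 210.25 + 6.25 = 216.5
|PF|² = (-0.5−(-7))² + (13.5−(-7))² = 42.25 + 420.25 = 462.5
Minimum is at E.

E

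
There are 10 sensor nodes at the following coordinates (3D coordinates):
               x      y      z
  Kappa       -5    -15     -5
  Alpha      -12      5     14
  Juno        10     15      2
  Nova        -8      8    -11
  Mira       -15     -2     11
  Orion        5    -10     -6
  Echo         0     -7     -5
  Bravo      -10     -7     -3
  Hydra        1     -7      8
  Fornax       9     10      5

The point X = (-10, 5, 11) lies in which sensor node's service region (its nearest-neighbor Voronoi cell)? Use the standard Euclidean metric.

Compare squared distances (the ordering matches that of the actual distances):
d²(X, Kappa) = (-10−(-5))² + (5−(-15))² + (11−(-5))² = 25 + 400 + 256 = 681
d²(X, Alpha) = (-10−(-12))² + (5−5)² + (11−14)² = 4 + 0 + 9 = 13
d²(X, Juno) = (-10−10)² + (5−15)² + (11−2)² = 400 + 100 + 81 = 581
d²(X, Nova) = (-10−(-8))² + (5−8)² + (11−(-11))² = 4 + 9 + 484 = 497
d²(X, Mira) = (-10−(-15))² + (5−(-2))² + (11−11)² = 25 + 49 + 0 = 74
d²(X, Orion) = (-10−5)² + (5−(-10))² + (11−(-6))² = 225 + 225 + 289 = 739
d²(X, Echo) = (-10−0)² + (5−(-7))² + (11−(-5))² = 100 + 144 + 256 = 500
d²(X, Bravo) = (-10−(-10))² + (5−(-7))² + (11−(-3))² = 0 + 144 + 196 = 340
d²(X, Hydra) = (-10−1)² + (5−(-7))² + (11−8)² = 121 + 144 + 9 = 274
d²(X, Fornax) = (-10−9)² + (5−10)² + (11−5)² = 361 + 25 + 36 = 422
The smallest is to Alpha, so X lies in the Voronoi region of Alpha.

Alpha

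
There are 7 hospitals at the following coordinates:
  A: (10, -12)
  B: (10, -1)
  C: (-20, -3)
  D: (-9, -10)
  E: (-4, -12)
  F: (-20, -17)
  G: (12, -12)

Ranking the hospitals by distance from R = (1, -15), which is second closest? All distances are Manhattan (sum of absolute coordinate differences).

A

d(R,A) = |1−10| + |-15−(-12)| = 9 + 3 = 12
d(R,B) = |1−10| + |-15−(-1)| = 9 + 14 = 23
d(R,C) = |1−(-20)| + |-15−(-3)| = 21 + 12 = 33
d(R,D) = |1−(-9)| + |-15−(-10)| = 10 + 5 = 15
d(R,E) = |1−(-4)| + |-15−(-12)| = 5 + 3 = 8
d(R,F) = |1−(-20)| + |-15−(-17)| = 21 + 2 = 23
d(R,G) = |1−12| + |-15−(-12)| = 11 + 3 = 14
Sorted ascending: E, A, G, … — the second-nearest is A.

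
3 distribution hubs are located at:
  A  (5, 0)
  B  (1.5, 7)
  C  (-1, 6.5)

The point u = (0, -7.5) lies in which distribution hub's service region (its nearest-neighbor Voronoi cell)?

A

Since √ is increasing, it suffices to compare squared distances:
|uA|² = (0−5)² + (-7.5−0)² = 25 + 56.25 = 81.25
|uB|² = (0−1.5)² + (-7.5−7)² = 2.25 + 210.25 = 212.5
|uC|² = (0−(-1))² + (-7.5−6.5)² = 1 + 196 = 197
A is nearest.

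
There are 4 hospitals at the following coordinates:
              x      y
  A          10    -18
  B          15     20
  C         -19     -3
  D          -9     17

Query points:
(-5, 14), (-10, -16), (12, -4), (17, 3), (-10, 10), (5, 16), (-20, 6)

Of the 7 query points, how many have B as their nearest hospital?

(-5, 14) — d² to each: A:1249, B:436, C:485, D:25 → nearest is D
(-10, -16) — d² to each: A:404, B:1921, C:250, D:1090 → nearest is C
(12, -4) — d² to each: A:200, B:585, C:962, D:882 → nearest is A
(17, 3) — d² to each: A:490, B:293, C:1332, D:872 → nearest is B
(-10, 10) — d² to each: A:1184, B:725, C:250, D:50 → nearest is D
(5, 16) — d² to each: A:1181, B:116, C:937, D:197 → nearest is B
(-20, 6) — d² to each: A:1476, B:1421, C:82, D:242 → nearest is C
2 of the 7 points have B as nearest.

2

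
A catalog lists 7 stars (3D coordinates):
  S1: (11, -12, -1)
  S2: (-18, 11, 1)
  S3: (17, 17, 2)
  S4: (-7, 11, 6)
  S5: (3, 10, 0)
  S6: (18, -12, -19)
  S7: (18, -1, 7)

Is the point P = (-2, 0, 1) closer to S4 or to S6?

S4

Compare squared distances:
|PS4|² = (-2−(-7))² + (0−11)² + (1−6)² = 25 + 121 + 25 = 171
|PS6|² = (-2−18)² + (0−(-12))² + (1−(-19))² = 400 + 144 + 400 = 944
171 < 944, so S4 is closer.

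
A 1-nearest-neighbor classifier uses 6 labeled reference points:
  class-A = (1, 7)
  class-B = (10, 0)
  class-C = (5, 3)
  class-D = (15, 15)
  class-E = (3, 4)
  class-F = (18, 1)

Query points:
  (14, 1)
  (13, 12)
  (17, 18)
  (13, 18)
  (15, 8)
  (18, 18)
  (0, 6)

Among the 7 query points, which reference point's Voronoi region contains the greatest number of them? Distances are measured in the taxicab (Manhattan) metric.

(14, 1) — d to each: class-A:19, class-B:5, class-C:11, class-D:15, class-E:14, class-F:4 → nearest is class-F
(13, 12) — d to each: class-A:17, class-B:15, class-C:17, class-D:5, class-E:18, class-F:16 → nearest is class-D
(17, 18) — d to each: class-A:27, class-B:25, class-C:27, class-D:5, class-E:28, class-F:18 → nearest is class-D
(13, 18) — d to each: class-A:23, class-B:21, class-C:23, class-D:5, class-E:24, class-F:22 → nearest is class-D
(15, 8) — d to each: class-A:15, class-B:13, class-C:15, class-D:7, class-E:16, class-F:10 → nearest is class-D
(18, 18) — d to each: class-A:28, class-B:26, class-C:28, class-D:6, class-E:29, class-F:17 → nearest is class-D
(0, 6) — d to each: class-A:2, class-B:16, class-C:8, class-D:24, class-E:5, class-F:23 → nearest is class-A
Tally — class-A:1, class-D:5, class-F:1. class-D captures the most (5).

class-D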